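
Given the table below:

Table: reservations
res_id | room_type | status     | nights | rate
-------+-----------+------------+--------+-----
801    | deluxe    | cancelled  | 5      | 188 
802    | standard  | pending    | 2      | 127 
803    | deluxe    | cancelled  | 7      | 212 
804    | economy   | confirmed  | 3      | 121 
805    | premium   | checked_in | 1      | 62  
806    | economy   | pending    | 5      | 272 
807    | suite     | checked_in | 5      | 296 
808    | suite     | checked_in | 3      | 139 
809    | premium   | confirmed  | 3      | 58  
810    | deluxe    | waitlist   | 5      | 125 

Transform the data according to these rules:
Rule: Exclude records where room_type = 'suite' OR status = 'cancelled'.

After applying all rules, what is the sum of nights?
19

Step 1: Find records where room_type = 'suite' OR status = 'cancelled'
Step 2: 4 records match, summing to 20
Step 3: Original sum: 39
Step 4: Remaining sum = 39 - 20 = 19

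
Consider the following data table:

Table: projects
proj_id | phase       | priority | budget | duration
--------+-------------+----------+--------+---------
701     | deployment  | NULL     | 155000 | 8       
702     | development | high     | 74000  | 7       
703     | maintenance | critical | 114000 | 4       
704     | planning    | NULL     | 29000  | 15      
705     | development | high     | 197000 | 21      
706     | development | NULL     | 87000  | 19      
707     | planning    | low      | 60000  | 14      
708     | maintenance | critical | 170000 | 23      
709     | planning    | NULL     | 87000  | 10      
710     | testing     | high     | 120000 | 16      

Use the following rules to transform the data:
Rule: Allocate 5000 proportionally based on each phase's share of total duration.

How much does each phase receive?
deployment: 291.97, development: 1715.33, maintenance: 985.4, planning: 1423.36, testing: 583.94

Step 1: Calculate total duration = 137
Step 2: Calculate each phase's proportion:
  deployment: 8/137 = 5.84% → 291.97
  development: 47/137 = 34.31% → 1715.33
  maintenance: 27/137 = 19.71% → 985.4
  planning: 39/137 = 28.47% → 1423.36
  testing: 16/137 = 11.68% → 583.94
Step 3: Verify: sum of allocations ≈ 5000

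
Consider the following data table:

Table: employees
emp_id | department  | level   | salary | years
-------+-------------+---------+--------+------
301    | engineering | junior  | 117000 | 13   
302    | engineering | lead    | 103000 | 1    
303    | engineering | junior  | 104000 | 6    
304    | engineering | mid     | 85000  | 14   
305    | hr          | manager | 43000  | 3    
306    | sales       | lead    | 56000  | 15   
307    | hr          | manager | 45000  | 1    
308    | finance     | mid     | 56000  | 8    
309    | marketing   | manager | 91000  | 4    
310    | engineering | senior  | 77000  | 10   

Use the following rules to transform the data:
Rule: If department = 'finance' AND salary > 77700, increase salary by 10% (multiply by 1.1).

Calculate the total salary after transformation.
777000

Step 1: Find records where department = 'finance' AND salary > 77700
Step 2: 0 records match, summing to 0
Step 3: After multiplier: 0 × 1.1 = 0.0
Step 4: Unaffected records sum: 777000
Step 5: Final sum = 0.0 + 777000 = 777000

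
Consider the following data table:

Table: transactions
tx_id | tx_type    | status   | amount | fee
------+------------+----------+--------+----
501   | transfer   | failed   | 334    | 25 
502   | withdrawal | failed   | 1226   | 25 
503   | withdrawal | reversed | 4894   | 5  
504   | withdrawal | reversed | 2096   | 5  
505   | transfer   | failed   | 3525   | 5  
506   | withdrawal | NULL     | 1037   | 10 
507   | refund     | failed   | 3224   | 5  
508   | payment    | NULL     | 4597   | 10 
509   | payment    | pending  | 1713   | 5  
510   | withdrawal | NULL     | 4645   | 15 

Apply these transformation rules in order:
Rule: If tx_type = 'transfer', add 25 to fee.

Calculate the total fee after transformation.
160

Step 1: Count records where tx_type = 'transfer': 2
Step 2: Total bonus added: 2 × 25 = 50
Step 3: Original sum of fee: 110
Step 4: Final sum = 110 + 50 = 160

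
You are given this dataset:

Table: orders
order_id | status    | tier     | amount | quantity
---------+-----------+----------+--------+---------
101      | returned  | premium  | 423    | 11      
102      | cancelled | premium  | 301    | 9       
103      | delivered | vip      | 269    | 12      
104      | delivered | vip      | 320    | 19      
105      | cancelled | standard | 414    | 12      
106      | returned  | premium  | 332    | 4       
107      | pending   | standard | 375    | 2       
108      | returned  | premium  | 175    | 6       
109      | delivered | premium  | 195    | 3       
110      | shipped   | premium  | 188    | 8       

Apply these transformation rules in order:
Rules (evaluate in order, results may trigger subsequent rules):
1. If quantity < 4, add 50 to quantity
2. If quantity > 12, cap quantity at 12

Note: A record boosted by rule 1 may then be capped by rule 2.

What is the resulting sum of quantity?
98

Step 1: Apply rule 1 to records with quantity < 4
  - 2 records get bonus of 50
  - Of these, 2 records then exceed 12 and get capped
Step 2: Apply rule 2 to records with quantity > 12
  - 1 records (original) are capped
Step 3: Calculate final sum = 98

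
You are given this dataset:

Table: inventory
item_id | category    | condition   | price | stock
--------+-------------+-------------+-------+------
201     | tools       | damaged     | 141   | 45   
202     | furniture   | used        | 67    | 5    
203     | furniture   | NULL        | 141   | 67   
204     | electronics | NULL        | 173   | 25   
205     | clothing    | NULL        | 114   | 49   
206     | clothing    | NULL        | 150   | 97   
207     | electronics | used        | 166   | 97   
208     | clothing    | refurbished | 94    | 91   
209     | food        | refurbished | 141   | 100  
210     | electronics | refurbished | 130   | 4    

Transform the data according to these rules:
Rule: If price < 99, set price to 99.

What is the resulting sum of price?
1354

Step 1: 2 records have price < 99
Step 2: These records originally summed to 161
Step 3: After setting to minimum: 2 × 99 = 198
Step 4: Unaffected records sum: 1156
Step 5: Final sum = 198 + 1156 = 1354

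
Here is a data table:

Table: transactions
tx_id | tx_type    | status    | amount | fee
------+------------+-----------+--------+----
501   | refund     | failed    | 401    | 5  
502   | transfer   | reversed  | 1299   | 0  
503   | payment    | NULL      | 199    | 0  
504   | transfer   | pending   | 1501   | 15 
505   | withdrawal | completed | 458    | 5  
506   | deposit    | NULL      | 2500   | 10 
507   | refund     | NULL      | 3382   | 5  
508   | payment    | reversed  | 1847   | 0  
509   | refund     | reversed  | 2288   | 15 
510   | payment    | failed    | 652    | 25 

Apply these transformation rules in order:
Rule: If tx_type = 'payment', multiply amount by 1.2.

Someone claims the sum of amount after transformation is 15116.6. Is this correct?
No, the correct result is 15066.6.

Step 1: Calculate the correct sum after transformation
Step 2: Apply multiplier 1.2 to records where tx_type = 'payment'
Step 3: Correct result = 15066.6
Step 4: Claimed result = 15116.6
Step 5: 15066.6 ≠ 15116.6
Conclusion: The claimed result is incorrect. The correct answer is 15066.6.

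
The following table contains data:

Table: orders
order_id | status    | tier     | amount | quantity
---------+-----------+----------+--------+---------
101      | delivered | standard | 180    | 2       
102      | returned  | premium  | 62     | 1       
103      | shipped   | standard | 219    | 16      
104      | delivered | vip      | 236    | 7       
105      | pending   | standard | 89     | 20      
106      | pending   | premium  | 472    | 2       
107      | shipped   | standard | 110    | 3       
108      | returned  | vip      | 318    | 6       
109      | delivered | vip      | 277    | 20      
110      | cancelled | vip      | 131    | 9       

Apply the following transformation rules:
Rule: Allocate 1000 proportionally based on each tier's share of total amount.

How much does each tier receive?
premium: 255.01, standard: 285.58, vip: 459.41

Step 1: Calculate total amount = 2094
Step 2: Calculate each tier's proportion:
  premium: 534/2094 = 25.50% → 255.01
  standard: 598/2094 = 28.56% → 285.58
  vip: 962/2094 = 45.94% → 459.41
Step 3: Verify: sum of allocations ≈ 1000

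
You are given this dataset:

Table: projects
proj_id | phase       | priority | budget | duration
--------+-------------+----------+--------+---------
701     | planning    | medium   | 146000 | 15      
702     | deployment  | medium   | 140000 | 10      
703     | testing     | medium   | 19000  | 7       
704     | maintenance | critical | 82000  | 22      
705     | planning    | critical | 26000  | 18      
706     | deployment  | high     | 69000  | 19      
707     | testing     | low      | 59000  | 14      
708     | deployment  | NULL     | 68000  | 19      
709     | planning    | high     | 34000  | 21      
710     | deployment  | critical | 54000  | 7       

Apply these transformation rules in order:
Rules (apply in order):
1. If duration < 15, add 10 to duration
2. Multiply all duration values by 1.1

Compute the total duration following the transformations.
211.2

Step 1: Apply Rule 1 - Add 10 to records with duration < 15
  - 4 records affected: 38 + (4 × 10) = 78
  - Unaffected records: 114
  - Sum after Rule 1: 192
Step 2: Apply Rule 2 - Multiply all by 1.1
  - 192 × 1.1 = 211.2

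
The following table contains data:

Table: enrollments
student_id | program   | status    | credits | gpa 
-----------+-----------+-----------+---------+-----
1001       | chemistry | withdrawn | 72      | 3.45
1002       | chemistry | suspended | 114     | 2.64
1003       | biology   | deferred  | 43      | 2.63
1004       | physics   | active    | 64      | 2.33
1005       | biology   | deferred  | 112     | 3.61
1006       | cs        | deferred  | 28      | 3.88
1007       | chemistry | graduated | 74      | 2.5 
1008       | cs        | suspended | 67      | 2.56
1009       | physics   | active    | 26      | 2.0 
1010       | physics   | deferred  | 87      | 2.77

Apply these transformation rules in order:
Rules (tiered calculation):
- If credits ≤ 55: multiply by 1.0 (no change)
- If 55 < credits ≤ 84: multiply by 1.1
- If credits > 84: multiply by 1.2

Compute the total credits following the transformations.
777.3

Step 1: Tier 1 (credits ≤ 55): 3 records, sum = 97 × 1.0 = 97.0
Step 2: Tier 2 (55 < credits ≤ 84): 4 records, sum = 277 × 1.1 = 304.7
Step 3: Tier 3 (credits > 84): 3 records, sum = 313 × 1.2 = 375.6
Step 4: Final sum = 97.0 + 304.7 + 375.6 = 777.3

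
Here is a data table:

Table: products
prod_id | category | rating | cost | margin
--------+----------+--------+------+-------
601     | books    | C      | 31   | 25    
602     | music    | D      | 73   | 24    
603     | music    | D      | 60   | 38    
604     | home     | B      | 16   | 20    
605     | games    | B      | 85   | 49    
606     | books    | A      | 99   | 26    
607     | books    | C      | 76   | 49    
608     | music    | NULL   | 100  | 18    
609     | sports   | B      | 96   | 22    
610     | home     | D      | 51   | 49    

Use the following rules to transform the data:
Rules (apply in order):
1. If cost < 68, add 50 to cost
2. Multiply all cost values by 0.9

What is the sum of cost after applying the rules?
798.3

Step 1: Apply Rule 1 - Add 50 to records with cost < 68
  - 4 records affected: 158 + (4 × 50) = 358
  - Unaffected records: 529
  - Sum after Rule 1: 887
Step 2: Apply Rule 2 - Multiply all by 0.9
  - 887 × 0.9 = 798.3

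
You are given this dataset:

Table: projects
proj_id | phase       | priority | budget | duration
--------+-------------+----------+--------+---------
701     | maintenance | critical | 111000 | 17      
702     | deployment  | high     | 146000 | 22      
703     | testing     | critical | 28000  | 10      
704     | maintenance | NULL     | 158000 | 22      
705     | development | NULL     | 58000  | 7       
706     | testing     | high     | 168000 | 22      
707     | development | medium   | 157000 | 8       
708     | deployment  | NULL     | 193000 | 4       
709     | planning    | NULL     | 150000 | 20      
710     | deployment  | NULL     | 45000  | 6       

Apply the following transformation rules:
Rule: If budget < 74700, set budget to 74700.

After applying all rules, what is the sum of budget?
1307100

Step 1: 3 records have budget < 74700
Step 2: These records originally summed to 131000
Step 3: After setting to minimum: 3 × 74700 = 224100
Step 4: Unaffected records sum: 1083000
Step 5: Final sum = 224100 + 1083000 = 1307100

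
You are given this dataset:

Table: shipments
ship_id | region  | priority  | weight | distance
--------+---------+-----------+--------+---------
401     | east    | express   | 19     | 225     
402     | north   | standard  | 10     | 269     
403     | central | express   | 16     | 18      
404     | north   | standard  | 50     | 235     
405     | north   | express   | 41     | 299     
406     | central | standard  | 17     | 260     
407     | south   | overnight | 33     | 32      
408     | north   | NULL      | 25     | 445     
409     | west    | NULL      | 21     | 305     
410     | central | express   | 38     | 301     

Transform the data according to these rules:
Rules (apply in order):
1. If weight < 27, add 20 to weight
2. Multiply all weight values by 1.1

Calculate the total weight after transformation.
429.0

Step 1: Apply Rule 1 - Add 20 to records with weight < 27
  - 6 records affected: 108 + (6 × 20) = 228
  - Unaffected records: 162
  - Sum after Rule 1: 390
Step 2: Apply Rule 2 - Multiply all by 1.1
  - 390 × 1.1 = 429.0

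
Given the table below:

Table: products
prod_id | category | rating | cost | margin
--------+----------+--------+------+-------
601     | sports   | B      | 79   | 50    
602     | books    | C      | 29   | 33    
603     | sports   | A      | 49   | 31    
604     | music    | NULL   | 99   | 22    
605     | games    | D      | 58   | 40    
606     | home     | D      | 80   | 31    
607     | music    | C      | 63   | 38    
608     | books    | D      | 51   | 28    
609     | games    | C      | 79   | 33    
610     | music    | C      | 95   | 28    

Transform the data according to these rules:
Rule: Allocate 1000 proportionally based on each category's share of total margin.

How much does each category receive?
books: 182.63, games: 218.56, home: 92.81, music: 263.47, sports: 242.51

Step 1: Calculate total margin = 334
Step 2: Calculate each category's proportion:
  books: 61/334 = 18.26% → 182.63
  games: 73/334 = 21.86% → 218.56
  home: 31/334 = 9.28% → 92.81
  music: 88/334 = 26.35% → 263.47
  sports: 81/334 = 24.25% → 242.51
Step 3: Verify: sum of allocations ≈ 1000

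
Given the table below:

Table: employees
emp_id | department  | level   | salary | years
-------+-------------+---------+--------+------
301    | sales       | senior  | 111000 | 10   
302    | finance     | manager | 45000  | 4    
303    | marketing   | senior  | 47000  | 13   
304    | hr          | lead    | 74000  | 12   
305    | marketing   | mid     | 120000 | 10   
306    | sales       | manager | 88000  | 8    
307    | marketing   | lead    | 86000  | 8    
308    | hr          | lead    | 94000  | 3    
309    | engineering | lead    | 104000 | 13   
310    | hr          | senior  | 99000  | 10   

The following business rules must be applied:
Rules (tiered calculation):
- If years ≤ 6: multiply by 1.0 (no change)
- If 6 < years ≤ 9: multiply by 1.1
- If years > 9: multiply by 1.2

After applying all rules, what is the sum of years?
106.2

Step 1: Tier 1 (years ≤ 6): 2 records, sum = 7 × 1.0 = 7.0
Step 2: Tier 2 (6 < years ≤ 9): 2 records, sum = 16 × 1.1 = 17.6
Step 3: Tier 3 (years > 9): 6 records, sum = 68 × 1.2 = 81.6
Step 4: Final sum = 7.0 + 17.6 + 81.6 = 106.2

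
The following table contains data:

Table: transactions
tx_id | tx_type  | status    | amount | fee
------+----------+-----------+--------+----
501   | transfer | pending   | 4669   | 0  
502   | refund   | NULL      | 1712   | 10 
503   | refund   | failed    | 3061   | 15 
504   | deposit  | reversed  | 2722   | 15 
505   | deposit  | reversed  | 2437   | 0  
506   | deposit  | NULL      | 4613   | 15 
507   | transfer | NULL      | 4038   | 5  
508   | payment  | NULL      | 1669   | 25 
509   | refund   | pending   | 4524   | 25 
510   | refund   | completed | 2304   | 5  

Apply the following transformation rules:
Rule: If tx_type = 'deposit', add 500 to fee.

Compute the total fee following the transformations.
1615

Step 1: Count records where tx_type = 'deposit': 3
Step 2: Total bonus added: 3 × 500 = 1500
Step 3: Original sum of fee: 115
Step 4: Final sum = 115 + 1500 = 1615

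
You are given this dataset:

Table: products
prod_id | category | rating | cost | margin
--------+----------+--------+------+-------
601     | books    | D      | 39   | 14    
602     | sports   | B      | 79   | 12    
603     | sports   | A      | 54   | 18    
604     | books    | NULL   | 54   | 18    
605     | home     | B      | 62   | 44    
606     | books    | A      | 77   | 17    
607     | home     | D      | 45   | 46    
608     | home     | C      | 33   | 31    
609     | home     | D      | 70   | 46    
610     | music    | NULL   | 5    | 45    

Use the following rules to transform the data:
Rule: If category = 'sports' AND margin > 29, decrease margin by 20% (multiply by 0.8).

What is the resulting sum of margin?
291

Step 1: Find records where category = 'sports' AND margin > 29
Step 2: 0 records match, summing to 0
Step 3: After multiplier: 0 × 0.8 = 0.0
Step 4: Unaffected records sum: 291
Step 5: Final sum = 0.0 + 291 = 291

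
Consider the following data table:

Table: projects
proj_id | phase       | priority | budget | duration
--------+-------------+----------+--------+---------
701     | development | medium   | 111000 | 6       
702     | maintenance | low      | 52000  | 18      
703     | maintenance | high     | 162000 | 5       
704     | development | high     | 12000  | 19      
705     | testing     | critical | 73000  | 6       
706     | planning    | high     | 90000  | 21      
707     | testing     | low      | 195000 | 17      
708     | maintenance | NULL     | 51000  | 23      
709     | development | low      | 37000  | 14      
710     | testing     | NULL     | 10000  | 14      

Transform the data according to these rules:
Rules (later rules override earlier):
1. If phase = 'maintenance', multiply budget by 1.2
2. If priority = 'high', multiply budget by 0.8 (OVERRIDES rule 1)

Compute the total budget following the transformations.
760800.0

Step 1: Rule 2 takes priority for records with priority = 'high'
  - 3 records: 264000 × 0.8 = 211200.0
Step 2: Rule 1 applies to remaining records with phase = 'maintenance'
  - 2 records: 103000 × 1.2 = 123600.0
Step 3: Other records unchanged: 426000
Step 4: Final sum = 211200.0 + 123600.0 + 426000 = 760800.0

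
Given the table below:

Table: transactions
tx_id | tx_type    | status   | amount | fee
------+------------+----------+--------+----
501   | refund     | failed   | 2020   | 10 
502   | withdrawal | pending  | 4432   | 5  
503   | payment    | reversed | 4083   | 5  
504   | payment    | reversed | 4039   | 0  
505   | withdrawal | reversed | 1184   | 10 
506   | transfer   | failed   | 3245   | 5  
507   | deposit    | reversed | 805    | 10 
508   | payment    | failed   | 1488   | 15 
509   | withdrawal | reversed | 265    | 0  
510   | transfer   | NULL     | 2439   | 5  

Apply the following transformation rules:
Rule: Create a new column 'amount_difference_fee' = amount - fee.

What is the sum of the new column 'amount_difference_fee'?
23935

Step 1: For each record, compute amount - fee
Example calculations:
  2020 - 10 = 2010
  4432 - 5 = 4427
  4083 - 5 = 4078
  ...
Step 2: Sum all derived values
Step 3: Total = 23935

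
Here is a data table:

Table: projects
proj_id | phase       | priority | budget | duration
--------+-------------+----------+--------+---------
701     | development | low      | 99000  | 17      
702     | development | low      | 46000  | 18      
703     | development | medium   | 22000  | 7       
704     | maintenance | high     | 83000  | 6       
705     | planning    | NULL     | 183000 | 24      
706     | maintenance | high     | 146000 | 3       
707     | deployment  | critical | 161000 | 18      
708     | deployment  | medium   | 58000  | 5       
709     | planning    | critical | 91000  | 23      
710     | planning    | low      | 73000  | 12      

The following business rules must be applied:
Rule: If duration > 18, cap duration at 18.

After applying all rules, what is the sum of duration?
122

Step 1: 2 records have duration > 18
Step 2: These records originally summed to 47
Step 3: After capping: 2 × 18 = 36
Step 4: Unaffected records sum: 86
Step 5: Final sum = 36 + 86 = 122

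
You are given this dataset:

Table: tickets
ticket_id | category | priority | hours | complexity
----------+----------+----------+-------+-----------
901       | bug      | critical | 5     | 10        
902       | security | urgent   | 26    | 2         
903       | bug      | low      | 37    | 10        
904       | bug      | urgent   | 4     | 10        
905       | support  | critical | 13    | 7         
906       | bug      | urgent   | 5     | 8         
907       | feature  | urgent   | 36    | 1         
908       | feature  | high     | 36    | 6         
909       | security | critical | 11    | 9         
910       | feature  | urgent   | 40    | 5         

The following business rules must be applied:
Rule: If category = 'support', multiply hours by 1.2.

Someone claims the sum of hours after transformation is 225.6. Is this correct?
No, the correct result is 215.6.

Step 1: Calculate the correct sum after transformation
Step 2: Apply multiplier 1.2 to records where category = 'support'
Step 3: Correct result = 215.6
Step 4: Claimed result = 225.6
Step 5: 215.6 ≠ 225.6
Conclusion: The claimed result is incorrect. The correct answer is 215.6.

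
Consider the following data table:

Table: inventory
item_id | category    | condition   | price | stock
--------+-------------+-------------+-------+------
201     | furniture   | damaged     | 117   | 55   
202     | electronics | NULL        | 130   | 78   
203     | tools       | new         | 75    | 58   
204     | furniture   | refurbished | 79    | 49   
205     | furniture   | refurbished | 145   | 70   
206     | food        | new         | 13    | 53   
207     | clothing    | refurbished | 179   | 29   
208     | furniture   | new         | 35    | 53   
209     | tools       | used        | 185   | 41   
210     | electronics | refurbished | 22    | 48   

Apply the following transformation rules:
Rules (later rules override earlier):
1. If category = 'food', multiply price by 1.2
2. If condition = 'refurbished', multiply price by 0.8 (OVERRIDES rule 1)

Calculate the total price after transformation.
897.6

Step 1: Rule 2 takes priority for records with condition = 'refurbished'
  - 4 records: 425 × 0.8 = 340.0
Step 2: Rule 1 applies to remaining records with category = 'food'
  - 1 records: 13 × 1.2 = 15.6
Step 3: Other records unchanged: 542
Step 4: Final sum = 340.0 + 15.6 + 542 = 897.6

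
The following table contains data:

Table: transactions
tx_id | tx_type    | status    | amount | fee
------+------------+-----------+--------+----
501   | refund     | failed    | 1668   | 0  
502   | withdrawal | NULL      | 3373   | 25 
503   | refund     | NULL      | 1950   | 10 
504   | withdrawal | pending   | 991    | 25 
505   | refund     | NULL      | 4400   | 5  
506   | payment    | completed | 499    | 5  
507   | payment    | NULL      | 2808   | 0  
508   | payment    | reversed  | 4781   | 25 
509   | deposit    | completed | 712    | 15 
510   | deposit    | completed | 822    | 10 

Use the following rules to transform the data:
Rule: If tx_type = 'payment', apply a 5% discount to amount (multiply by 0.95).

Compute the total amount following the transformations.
21599.6

Step 1: Records with tx_type = 'payment' have total amount = 8088
Step 2: Apply multiplier: 8088 × 0.95 = 7683.6
Step 3: Other records total: 13916
Step 4: Final sum = 7683.6 + 13916 = 21599.6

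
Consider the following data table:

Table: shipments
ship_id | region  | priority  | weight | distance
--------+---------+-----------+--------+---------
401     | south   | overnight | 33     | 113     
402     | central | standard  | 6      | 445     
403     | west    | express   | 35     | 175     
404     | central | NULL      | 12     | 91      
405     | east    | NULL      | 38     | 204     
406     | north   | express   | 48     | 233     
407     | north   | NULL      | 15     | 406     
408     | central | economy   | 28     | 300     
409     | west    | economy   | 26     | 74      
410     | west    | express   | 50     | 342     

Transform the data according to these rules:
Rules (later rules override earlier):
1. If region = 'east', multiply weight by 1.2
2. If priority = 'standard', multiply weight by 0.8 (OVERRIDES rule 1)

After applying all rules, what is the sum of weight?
297.4

Step 1: Rule 2 takes priority for records with priority = 'standard'
  - 1 records: 6 × 0.8 = 4.8
Step 2: Rule 1 applies to remaining records with region = 'east'
  - 1 records: 38 × 1.2 = 45.6
Step 3: Other records unchanged: 247
Step 4: Final sum = 4.8 + 45.6 + 247 = 297.4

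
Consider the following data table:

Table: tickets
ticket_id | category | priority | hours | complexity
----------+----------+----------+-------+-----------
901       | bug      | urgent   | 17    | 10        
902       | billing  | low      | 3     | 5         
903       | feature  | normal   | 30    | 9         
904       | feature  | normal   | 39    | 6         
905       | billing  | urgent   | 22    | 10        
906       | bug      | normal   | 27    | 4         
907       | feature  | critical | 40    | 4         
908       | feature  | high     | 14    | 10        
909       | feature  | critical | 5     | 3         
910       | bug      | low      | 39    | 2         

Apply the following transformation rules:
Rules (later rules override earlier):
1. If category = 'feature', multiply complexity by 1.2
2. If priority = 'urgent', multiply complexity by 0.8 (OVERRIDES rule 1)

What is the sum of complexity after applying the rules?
65.4

Step 1: Rule 2 takes priority for records with priority = 'urgent'
  - 2 records: 20 × 0.8 = 16.0
Step 2: Rule 1 applies to remaining records with category = 'feature'
  - 5 records: 32 × 1.2 = 38.4
Step 3: Other records unchanged: 11
Step 4: Final sum = 16.0 + 38.4 + 11 = 65.4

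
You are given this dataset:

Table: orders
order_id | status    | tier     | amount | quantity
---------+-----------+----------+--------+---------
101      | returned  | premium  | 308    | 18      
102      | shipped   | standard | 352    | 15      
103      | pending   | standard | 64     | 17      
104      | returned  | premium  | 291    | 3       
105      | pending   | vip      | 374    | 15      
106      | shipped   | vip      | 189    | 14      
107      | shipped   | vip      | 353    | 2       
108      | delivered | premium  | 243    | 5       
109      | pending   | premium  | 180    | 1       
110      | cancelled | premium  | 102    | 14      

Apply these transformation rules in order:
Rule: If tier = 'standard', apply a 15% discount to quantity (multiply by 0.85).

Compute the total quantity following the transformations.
99.2

Step 1: Records with tier = 'standard' have total quantity = 32
Step 2: Apply multiplier: 32 × 0.85 = 27.2
Step 3: Other records total: 72
Step 4: Final sum = 27.2 + 72 = 99.2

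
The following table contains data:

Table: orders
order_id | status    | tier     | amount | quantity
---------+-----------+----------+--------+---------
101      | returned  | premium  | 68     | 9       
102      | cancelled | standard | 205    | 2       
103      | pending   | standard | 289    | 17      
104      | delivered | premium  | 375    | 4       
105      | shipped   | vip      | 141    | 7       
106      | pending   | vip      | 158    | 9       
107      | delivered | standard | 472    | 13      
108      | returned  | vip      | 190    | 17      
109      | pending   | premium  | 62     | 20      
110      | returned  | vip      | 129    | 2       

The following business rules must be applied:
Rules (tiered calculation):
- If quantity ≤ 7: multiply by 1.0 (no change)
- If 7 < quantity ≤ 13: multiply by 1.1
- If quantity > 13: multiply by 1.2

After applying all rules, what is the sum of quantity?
113.9

Step 1: Tier 1 (quantity ≤ 7): 4 records, sum = 15 × 1.0 = 15.0
Step 2: Tier 2 (7 < quantity ≤ 13): 3 records, sum = 31 × 1.1 = 34.1
Step 3: Tier 3 (quantity > 13): 3 records, sum = 54 × 1.2 = 64.8
Step 4: Final sum = 15.0 + 34.1 + 64.8 = 113.9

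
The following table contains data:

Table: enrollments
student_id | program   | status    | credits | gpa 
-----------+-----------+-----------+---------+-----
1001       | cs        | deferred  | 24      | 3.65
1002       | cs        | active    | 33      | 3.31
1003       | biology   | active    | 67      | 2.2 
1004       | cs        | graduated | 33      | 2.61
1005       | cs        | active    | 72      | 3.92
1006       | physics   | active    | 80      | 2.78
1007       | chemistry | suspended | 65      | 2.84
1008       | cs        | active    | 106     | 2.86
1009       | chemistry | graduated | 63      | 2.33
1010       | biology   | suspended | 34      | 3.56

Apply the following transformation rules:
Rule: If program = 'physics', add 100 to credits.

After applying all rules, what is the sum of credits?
677

Step 1: Count records where program = 'physics': 1
Step 2: Total bonus added: 1 × 100 = 100
Step 3: Original sum of credits: 577
Step 4: Final sum = 577 + 100 = 677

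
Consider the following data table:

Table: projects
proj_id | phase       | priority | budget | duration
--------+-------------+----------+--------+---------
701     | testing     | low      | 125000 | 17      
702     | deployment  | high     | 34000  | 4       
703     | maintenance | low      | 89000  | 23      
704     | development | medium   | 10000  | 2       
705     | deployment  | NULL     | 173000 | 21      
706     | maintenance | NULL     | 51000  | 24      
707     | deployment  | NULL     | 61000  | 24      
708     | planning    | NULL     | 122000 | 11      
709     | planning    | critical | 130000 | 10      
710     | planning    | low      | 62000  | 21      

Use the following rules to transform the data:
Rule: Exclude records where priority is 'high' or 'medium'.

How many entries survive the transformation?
8

Step 1: Count records to exclude
  - 1 (high) + 1 (medium) = 2 records
Step 2: Total records: 10
Step 3: Remaining = 10 - 2 = 8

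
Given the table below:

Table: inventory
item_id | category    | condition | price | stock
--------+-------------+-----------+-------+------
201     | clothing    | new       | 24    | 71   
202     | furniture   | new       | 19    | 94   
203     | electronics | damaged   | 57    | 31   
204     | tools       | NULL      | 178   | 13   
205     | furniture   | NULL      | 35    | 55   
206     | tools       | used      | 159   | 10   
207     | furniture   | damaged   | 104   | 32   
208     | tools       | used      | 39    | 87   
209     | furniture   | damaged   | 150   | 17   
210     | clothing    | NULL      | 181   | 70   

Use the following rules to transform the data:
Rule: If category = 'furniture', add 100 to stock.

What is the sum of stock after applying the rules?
880

Step 1: Count records where category = 'furniture': 4
Step 2: Total bonus added: 4 × 100 = 400
Step 3: Original sum of stock: 480
Step 4: Final sum = 480 + 400 = 880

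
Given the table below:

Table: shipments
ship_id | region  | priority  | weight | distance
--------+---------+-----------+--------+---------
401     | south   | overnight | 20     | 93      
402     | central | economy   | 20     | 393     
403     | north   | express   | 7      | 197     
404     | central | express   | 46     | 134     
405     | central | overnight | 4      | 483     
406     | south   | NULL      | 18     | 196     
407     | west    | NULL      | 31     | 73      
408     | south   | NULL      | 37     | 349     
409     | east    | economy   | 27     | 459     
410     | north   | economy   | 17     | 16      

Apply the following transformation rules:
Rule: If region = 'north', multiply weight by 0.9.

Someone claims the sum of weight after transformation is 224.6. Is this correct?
Yes, the result is correct.

Step 1: Calculate the correct sum after transformation
Step 2: Apply multiplier 0.9 to records where region = 'north'
Step 3: Correct result = 224.6
Step 4: Claimed result = 224.6
Step 5: 224.6 = 224.6 ✓
Conclusion: The claimed result is correct.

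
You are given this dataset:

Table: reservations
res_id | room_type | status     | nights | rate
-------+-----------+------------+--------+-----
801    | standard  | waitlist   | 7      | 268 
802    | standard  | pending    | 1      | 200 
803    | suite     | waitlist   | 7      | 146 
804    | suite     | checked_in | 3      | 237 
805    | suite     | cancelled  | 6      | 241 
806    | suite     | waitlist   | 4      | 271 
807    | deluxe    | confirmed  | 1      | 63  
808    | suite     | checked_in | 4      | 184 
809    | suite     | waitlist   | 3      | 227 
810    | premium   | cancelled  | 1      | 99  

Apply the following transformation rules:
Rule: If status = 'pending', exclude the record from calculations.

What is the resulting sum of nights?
36

Step 1: Identify records where status = 'pending'
Step 2: The excluded records sum to 1
Step 3: Original total nights = 37
Step 4: Remaining total = 37 - 1 = 36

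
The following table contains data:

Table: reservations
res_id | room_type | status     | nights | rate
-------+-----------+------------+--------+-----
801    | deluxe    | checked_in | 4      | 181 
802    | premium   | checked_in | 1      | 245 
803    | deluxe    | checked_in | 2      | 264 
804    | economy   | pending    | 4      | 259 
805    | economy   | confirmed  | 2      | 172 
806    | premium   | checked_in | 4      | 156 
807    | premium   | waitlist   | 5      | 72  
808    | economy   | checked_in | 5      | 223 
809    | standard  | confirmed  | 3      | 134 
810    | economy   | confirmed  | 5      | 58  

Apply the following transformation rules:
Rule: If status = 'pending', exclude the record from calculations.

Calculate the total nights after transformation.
31

Step 1: Identify records where status = 'pending'
Step 2: The excluded records sum to 4
Step 3: Original total nights = 35
Step 4: Remaining total = 35 - 4 = 31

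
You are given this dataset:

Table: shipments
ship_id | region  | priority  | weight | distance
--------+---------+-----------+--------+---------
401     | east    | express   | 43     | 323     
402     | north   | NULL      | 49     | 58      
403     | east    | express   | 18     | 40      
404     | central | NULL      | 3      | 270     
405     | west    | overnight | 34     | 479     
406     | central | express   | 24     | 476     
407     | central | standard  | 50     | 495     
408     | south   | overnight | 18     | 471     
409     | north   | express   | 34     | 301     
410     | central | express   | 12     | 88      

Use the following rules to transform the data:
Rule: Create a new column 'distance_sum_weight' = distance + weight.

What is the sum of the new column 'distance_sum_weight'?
3286

Step 1: For each record, compute distance + weight
Example calculations:
  323 + 43 = 366
  58 + 49 = 107
  40 + 18 = 58
  ...
Step 2: Sum all derived values
Step 3: Total = 3286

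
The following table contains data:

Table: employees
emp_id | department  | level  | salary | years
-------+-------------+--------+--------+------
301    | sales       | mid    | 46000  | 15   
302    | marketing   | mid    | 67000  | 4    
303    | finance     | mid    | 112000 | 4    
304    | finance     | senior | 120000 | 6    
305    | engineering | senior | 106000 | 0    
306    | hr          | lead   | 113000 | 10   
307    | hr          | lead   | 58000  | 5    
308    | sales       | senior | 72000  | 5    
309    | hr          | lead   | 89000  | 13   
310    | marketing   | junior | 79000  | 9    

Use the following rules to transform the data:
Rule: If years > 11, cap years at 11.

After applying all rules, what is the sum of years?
65

Step 1: 2 records have years > 11
Step 2: These records originally summed to 28
Step 3: After capping: 2 × 11 = 22
Step 4: Unaffected records sum: 43
Step 5: Final sum = 22 + 43 = 65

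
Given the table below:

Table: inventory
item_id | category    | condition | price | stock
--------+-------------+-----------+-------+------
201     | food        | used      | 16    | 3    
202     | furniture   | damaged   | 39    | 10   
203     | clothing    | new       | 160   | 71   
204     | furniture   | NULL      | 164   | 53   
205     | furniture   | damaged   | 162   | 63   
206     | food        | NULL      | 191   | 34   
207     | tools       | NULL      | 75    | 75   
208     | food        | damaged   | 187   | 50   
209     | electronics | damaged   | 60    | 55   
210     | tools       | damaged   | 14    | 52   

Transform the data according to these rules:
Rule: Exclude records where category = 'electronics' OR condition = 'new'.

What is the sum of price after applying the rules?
848

Step 1: Find records where category = 'electronics' OR condition = 'new'
Step 2: 2 records match, summing to 220
Step 3: Original sum: 1068
Step 4: Remaining sum = 1068 - 220 = 848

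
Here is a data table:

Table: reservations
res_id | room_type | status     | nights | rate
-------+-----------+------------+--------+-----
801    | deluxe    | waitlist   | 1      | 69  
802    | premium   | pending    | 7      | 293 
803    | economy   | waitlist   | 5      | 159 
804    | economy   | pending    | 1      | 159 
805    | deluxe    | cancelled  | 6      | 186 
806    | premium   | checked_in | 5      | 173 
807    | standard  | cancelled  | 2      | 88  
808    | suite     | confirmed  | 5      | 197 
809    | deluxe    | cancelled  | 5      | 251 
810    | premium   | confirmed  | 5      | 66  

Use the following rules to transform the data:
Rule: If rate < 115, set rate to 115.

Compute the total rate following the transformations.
1763

Step 1: 3 records have rate < 115
Step 2: These records originally summed to 223
Step 3: After setting to minimum: 3 × 115 = 345
Step 4: Unaffected records sum: 1418
Step 5: Final sum = 345 + 1418 = 1763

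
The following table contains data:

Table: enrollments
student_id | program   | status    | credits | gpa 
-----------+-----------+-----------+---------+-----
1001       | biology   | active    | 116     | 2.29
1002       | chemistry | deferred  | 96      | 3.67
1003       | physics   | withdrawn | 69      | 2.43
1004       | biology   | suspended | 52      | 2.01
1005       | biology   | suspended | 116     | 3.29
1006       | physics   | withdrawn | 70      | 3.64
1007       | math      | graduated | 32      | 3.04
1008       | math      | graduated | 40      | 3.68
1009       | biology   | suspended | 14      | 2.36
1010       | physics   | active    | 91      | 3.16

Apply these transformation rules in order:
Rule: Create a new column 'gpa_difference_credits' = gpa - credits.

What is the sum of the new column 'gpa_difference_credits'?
-666.43

Step 1: For each record, compute gpa - credits
Example calculations:
  2.29 - 116 = -113.71
  3.67 - 96 = -92.33
  2.43 - 69 = -66.57
  ...
Step 2: Sum all derived values
Step 3: Total = -666.43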